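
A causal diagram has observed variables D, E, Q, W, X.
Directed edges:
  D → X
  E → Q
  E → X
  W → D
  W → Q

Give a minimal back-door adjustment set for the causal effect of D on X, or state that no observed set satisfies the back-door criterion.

D→X: minimal back-door set ∅.

desc(D)\{D}={X}; candidates ⊆ {E,Q,W}.
∅: D⊥X given ∅ in G with D→· removed — back-door holds.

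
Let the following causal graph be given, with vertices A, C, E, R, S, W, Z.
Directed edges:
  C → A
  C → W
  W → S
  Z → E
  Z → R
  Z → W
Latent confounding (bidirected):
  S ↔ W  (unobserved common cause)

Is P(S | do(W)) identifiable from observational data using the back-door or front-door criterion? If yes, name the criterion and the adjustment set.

desc(W)\{W}={S}; candidates ⊆ {A,C,E,R,Z}.
W↔S: latent back-door arc(s) into W.
size 0: {}; under {} W still reaches {A,C,E,R,S,Z} ∋ S.
size 1: {A}, {C}, {E} …(+2); under {A} W still reaches {C,E,R,S,Z} ∋ S.
size 2: {A,C}, {A,E}, {A,R} …(+7); under {A,C} W still reaches {E,R,S,Z} ∋ S.
W↔S cannot be blocked by any observed set — no back-door set.
No mediator lies on a directed W→…→S path.
Neither criterion identifies P(S|do(W)) in this graph.

P(S|do(W)): not identifiable (no BD/FD set).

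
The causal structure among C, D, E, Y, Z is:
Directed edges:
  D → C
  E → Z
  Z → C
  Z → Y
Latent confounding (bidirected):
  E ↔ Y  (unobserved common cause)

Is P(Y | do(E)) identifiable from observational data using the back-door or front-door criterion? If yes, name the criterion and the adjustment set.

P(Y|do(E)): frontdoor, adjust for {Z}.

desc(E)\{E}={C,Y,Z}; candidates ⊆ {D}.
E↔Y: latent back-door arc(s) into E.
size 0: {}; under {} E still reaches {Y} ∋ Y.
size 1: {D}; under {D} E still reaches {Y} ∋ Y.
E↔Y cannot be blocked by any observed set — no back-door set.
{Z}: (i) intercepts every directed E→Y path; (ii) no back-door E→{Z}; (iii) {E} blocks every back-door {Z}→Y. Front-door holds.
P(Y|do(E)) = Σ_{Z} P(Z|E) Σ_{E'} P(Y|Z,E')P(E').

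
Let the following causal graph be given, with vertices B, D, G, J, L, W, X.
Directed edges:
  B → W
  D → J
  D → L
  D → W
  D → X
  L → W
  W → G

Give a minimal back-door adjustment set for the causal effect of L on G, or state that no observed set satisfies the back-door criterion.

L→G: minimal back-door set {D}.

desc(L)\{L}={G,W}; candidates ⊆ {B,D,J,X}.
size 0: {}; under {} L still reaches {D,G,J,W,X} ∋ G.
{D}: L⊥G given {D} in G with L→· removed — back-door holds.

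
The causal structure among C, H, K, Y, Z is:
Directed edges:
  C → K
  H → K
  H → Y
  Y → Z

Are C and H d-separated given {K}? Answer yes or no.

Bayes-Ball from C | {K} reaches {H,Y,Z}.
H ∈ reach(C|{K}) ⇒ C ⊥̸ H | {K}.

No — C and H are d-connected given {K}.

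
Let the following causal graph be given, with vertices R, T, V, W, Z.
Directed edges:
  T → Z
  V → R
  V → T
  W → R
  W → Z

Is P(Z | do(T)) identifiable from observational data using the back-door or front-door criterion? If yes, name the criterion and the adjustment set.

P(Z|do(T)): backdoor, adjust for ∅.

desc(T)\{T}={Z}; candidates ⊆ {R,V,W}.
∅: T⊥Z given ∅ in G with T→· removed — back-door holds.
P(Z|do(T)) = P(Z|T) — no adjustment needed.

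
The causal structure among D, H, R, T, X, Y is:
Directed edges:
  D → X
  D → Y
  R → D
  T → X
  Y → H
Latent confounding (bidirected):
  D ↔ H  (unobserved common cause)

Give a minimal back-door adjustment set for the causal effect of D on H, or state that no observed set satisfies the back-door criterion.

D→H: no observed back-door set.

desc(D)\{D}={H,X,Y}; candidates ⊆ {R,T}.
D↔H: latent back-door arc(s) into D.
size 0: {}; under {} D still reaches {H,R} ∋ H.
size 1: {R}, {T}; under {R} D still reaches {H} ∋ H.
size 2: {R,T}; under {R,T} D still reaches {H} ∋ H.
D↔H cannot be blocked by any observed set — no back-door set.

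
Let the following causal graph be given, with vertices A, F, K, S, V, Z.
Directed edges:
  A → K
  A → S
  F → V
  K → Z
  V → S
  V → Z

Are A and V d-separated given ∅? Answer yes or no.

Bayes-Ball from A | ∅ reaches {K,S,Z}.
V ∉ reach(A|∅) ⇒ A ⊥ V | ∅.

Yes — A ⊥ V | ∅.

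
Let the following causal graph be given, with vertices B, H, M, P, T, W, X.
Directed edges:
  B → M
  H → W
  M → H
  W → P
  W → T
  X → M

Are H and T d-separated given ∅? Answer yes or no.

No — H and T are d-connected given ∅.

Bayes-Ball from H | ∅ reaches {B,M,P,T,W,X}.
T ∈ reach(H|∅) ⇒ H ⊥̸ T | ∅.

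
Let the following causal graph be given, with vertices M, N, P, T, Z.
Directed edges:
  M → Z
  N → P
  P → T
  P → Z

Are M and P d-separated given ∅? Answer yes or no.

Bayes-Ball from M | ∅ reaches {Z}.
P ∉ reach(M|∅) ⇒ M ⊥ P | ∅.

Yes — M ⊥ P | ∅.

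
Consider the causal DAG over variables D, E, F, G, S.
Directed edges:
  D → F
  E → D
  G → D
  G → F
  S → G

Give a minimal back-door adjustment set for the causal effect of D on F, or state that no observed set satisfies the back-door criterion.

desc(D)\{D}={F}; candidates ⊆ {E,G,S}.
size 0: {}; under {} D still reaches {E,F,G,S} ∋ F.
{G}: D⊥F given {G} in G with D→· removed — back-door holds.

D→F: minimal back-door set {G}.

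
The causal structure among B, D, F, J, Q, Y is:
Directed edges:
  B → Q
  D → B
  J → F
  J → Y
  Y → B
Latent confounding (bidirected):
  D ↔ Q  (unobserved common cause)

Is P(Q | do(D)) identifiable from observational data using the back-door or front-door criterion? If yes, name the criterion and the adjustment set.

desc(D)\{D}={B,Q}; candidates ⊆ {F,J,Y}.
D↔Q: latent back-door arc(s) into D.
size 0: {}; under {} D still reaches {Q} ∋ Q.
size 1: {F}, {J}, {Y}; under {F} D still reaches {Q} ∋ Q.
size 2: {F,J}, {F,Y}, {J,Y}; under {F,J} D still reaches {Q} ∋ Q.
D↔Q cannot be blocked by any observed set — no back-door set.
{B}: (i) intercepts every directed D→Q path; (ii) no back-door D→{B}; (iii) {D} blocks every back-door {B}→Q. Front-door holds.
P(Q|do(D)) = Σ_{B} P(B|D) Σ_{D'} P(Q|B,D')P(D').

P(Q|do(D)): frontdoor, adjust for {B}.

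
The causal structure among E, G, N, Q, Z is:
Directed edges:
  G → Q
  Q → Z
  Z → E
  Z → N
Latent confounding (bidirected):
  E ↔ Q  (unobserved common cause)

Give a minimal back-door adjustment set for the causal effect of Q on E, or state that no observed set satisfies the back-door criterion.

Q→E: no observed back-door set.

desc(Q)\{Q}={E,N,Z}; candidates ⊆ {G}.
Q↔E: latent back-door arc(s) into Q.
size 0: {}; under {} Q still reaches {E,G} ∋ E.
size 1: {G}; under {G} Q still reaches {E} ∋ E.
Q↔E cannot be blocked by any observed set — no back-door set.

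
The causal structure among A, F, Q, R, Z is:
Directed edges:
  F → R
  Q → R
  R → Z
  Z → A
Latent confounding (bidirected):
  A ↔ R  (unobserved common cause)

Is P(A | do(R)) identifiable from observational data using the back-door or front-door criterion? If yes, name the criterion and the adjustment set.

P(A|do(R)): frontdoor, adjust for {Z}.

desc(R)\{R}={A,Z}; candidates ⊆ {F,Q}.
R↔A: latent back-door arc(s) into R.
size 0: {}; under {} R still reaches {A,F,Q} ∋ A.
size 1: {F}, {Q}; under {F} R still reaches {A,Q} ∋ A.
size 2: {F,Q}; under {F,Q} R still reaches {A} ∋ A.
R↔A cannot be blocked by any observed set — no back-door set.
{Z}: (i) intercepts every directed R→A path; (ii) no back-door R→{Z}; (iii) {R} blocks every back-door {Z}→A. Front-door holds.
P(A|do(R)) = Σ_{Z} P(Z|R) Σ_{R'} P(A|Z,R')P(R').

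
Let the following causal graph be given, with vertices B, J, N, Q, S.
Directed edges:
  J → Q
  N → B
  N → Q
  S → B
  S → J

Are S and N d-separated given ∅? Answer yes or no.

Yes — S ⊥ N | ∅.

Bayes-Ball from S | ∅ reaches {B,J,Q}.
N ∉ reach(S|∅) ⇒ S ⊥ N | ∅.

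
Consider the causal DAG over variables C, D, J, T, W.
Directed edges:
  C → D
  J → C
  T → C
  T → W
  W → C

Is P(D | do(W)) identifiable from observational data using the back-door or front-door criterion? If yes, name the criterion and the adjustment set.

desc(W)\{W}={C,D}; candidates ⊆ {J,T}.
size 0: {}; under {} W still reaches {C,D,T} ∋ D.
{T}: W⊥D given {T} in G with W→· removed — back-door holds.
P(D|do(W)) = Σ_{T} P(D|W,T)·P(T).

P(D|do(W)): backdoor, adjust for {T}.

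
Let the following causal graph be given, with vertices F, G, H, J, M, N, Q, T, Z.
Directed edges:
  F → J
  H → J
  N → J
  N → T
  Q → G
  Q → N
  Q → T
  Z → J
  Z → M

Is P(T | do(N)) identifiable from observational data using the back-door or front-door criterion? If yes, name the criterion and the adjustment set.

desc(N)\{N}={J,T}; candidates ⊆ {F,G,H,M,Q,Z}.
size 0: {}; under {} N still reaches {G,Q,T} ∋ T.
{Q}: N⊥T given {Q} in G with N→· removed — back-door holds.
P(T|do(N)) = Σ_{Q} P(T|N,Q)·P(Q).

P(T|do(N)): backdoor, adjust for {Q}.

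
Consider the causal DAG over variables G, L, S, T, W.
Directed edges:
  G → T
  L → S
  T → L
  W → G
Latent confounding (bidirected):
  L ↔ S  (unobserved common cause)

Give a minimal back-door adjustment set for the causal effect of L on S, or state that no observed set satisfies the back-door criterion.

L→S: no observed back-door set.

desc(L)\{L}={S}; candidates ⊆ {G,T,W}.
L↔S: latent back-door arc(s) into L.
size 0: {}; under {} L still reaches {G,S,T,W} ∋ S.
size 1: {G}, {T}, {W}; under {G} L still reaches {S,T} ∋ S.
size 2: {G,T}, {G,W}, {T,W}; under {G,T} L still reaches {S} ∋ S.
L↔S cannot be blocked by any observed set — no back-door set.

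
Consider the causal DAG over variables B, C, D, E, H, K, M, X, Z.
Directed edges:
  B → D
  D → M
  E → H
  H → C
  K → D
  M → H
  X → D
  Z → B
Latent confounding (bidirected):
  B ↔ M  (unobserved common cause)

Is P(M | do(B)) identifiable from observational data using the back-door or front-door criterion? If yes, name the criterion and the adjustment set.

desc(B)\{B}={C,D,H,M}; candidates ⊆ {E,K,X,Z}.
B↔M: latent back-door arc(s) into B.
size 0: {}; under {} B still reaches {C,H,M,Z} ∋ M.
size 1: {E}, {K}, {X} …(+1); under {E} B still reaches {C,H,M,Z} ∋ M.
size 2: {E,K}, {E,X}, {E,Z} …(+3); under {E,K} B still reaches {C,H,M,Z} ∋ M.
B↔M cannot be blocked by any observed set — no back-door set.
{D}: (i) intercepts every directed B→M path; (ii) no back-door B→{D}; (iii) {B} blocks every back-door {D}→M. Front-door holds.
P(M|do(B)) = Σ_{D} P(D|B) Σ_{B'} P(M|D,B')P(B').

P(M|do(B)): frontdoor, adjust for {D}.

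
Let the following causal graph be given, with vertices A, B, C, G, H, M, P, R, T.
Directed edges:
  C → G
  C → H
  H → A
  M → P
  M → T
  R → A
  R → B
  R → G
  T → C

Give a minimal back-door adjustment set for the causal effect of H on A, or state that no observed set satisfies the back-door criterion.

H→A: minimal back-door set ∅.

desc(H)\{H}={A}; candidates ⊆ {B,C,G,M,P,R,T}.
∅: H⊥A given ∅ in G with H→· removed — back-door holds.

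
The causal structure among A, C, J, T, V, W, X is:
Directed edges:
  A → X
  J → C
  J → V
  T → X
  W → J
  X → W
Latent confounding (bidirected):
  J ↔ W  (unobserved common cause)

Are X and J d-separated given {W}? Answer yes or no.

No — X and J are d-connected given {W}.

Bayes-Ball from X | {W} reaches {A,C,J,T,V}.
J ∈ reach(X|{W}) ⇒ X ⊥̸ J | {W}.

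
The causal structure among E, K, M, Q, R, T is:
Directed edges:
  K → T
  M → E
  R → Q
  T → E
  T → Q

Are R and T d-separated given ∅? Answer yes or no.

Bayes-Ball from R | ∅ reaches {Q}.
T ∉ reach(R|∅) ⇒ R ⊥ T | ∅.

Yes — R ⊥ T | ∅.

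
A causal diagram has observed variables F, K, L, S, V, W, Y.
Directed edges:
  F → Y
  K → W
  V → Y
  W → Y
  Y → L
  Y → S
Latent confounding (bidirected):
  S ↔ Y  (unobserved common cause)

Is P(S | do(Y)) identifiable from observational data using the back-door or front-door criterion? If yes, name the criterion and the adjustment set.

desc(Y)\{Y}={L,S}; candidates ⊆ {F,K,V,W}.
Y↔S: latent back-door arc(s) into Y.
size 0: {}; under {} Y still reaches {F,K,S,V,W} ∋ S.
size 1: {F}, {K}, {V} …(+1); under {F} Y still reaches {K,S,V,W} ∋ S.
size 2: {F,K}, {F,V}, {F,W} …(+3); under {F,K} Y still reaches {S,V,W} ∋ S.
Y↔S cannot be blocked by any observed set — no back-door set.
No mediator lies on a directed Y→…→S path.
Neither criterion identifies P(S|do(Y)) in this graph.

P(S|do(Y)): not identifiable (no BD/FD set).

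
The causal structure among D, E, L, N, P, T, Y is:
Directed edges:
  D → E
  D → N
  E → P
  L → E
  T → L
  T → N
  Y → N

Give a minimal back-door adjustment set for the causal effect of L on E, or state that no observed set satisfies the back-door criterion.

L→E: minimal back-door set ∅.

desc(L)\{L}={E,P}; candidates ⊆ {D,N,T,Y}.
∅: L⊥E given ∅ in G with L→· removed — back-door holds.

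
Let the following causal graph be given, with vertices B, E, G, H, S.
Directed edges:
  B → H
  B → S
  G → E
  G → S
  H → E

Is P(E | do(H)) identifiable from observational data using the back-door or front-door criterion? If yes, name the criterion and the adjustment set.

P(E|do(H)): backdoor, adjust for ∅.

desc(H)\{H}={E}; candidates ⊆ {B,G,S}.
∅: H⊥E given ∅ in G with H→· removed — back-door holds.
P(E|do(H)) = P(E|H) — no adjustment needed.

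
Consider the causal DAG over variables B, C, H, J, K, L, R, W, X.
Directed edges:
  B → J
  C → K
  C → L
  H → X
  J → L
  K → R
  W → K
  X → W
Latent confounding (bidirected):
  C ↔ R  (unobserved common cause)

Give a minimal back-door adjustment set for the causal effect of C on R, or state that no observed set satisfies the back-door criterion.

C→R: no observed back-door set.

desc(C)\{C}={K,L,R}; candidates ⊆ {B,H,J,W,X}.
C↔R: latent back-door arc(s) into C.
size 0: {}; under {} C still reaches {R} ∋ R.
size 1: {B}, {H}, {J} …(+2); under {B} C still reaches {R} ∋ R.
size 2: {B,H}, {B,J}, {B,W} …(+7); under {B,H} C still reaches {R} ∋ R.
C↔R cannot be blocked by any observed set — no back-door set.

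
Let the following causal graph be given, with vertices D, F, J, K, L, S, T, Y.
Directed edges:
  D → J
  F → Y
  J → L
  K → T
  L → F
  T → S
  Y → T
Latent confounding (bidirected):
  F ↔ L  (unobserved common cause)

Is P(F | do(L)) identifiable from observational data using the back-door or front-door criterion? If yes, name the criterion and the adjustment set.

P(F|do(L)): not identifiable (no BD/FD set).

desc(L)\{L}={F,S,T,Y}; candidates ⊆ {D,J,K}.
L↔F: latent back-door arc(s) into L.
size 0: {}; under {} L still reaches {D,F,J,S,T,Y} ∋ F.
size 1: {D}, {J}, {K}; under {D} L still reaches {F,J,S,T,Y} ∋ F.
size 2: {D,J}, {D,K}, {J,K}; under {D,J} L still reaches {F,S,T,Y} ∋ F.
L↔F cannot be blocked by any observed set — no back-door set.
No mediator lies on a directed L→…→F path.
Neither criterion identifies P(F|do(L)) in this graph.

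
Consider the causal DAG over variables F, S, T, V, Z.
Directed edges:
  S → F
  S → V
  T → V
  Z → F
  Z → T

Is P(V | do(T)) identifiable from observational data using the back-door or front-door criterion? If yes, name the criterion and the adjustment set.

P(V|do(T)): backdoor, adjust for ∅.

desc(T)\{T}={V}; candidates ⊆ {F,S,Z}.
∅: T⊥V given ∅ in G with T→· removed — back-door holds.
P(V|do(T)) = P(V|T) — no adjustment needed.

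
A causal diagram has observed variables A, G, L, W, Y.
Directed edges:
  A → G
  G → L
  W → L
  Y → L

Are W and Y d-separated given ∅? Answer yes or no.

Bayes-Ball from W | ∅ reaches {L}.
Y ∉ reach(W|∅) ⇒ W ⊥ Y | ∅.

Yes — W ⊥ Y | ∅.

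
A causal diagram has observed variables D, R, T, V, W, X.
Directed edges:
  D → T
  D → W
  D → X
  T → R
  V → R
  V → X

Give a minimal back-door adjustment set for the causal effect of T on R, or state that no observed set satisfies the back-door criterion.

desc(T)\{T}={R}; candidates ⊆ {D,V,W,X}.
∅: T⊥R given ∅ in G with T→· removed — back-door holds.

T→R: minimal back-door set ∅.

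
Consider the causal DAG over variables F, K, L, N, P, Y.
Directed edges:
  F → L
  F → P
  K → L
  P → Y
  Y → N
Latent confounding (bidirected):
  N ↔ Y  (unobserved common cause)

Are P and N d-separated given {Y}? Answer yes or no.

No — P and N are d-connected given {Y}.

Bayes-Ball from P | {Y} reaches {F,L,N}.
N ∈ reach(P|{Y}) ⇒ P ⊥̸ N | {Y}.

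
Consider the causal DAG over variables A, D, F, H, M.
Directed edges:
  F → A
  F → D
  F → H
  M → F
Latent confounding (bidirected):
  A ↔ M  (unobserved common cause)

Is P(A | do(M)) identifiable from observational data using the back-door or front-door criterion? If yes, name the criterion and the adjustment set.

P(A|do(M)): frontdoor, adjust for {F}.

desc(M)\{M}={A,D,F,H}; candidates ⊆ {—}.
M↔A: latent back-door arc(s) into M.
size 0: {}; under {} M still reaches {A} ∋ A.
M↔A cannot be blocked by any observed set — no back-door set.
{F}: (i) intercepts every directed M→A path; (ii) no back-door M→{F}; (iii) {M} blocks every back-door {F}→A. Front-door holds.
P(A|do(M)) = Σ_{F} P(F|M) Σ_{M'} P(A|F,M')P(M').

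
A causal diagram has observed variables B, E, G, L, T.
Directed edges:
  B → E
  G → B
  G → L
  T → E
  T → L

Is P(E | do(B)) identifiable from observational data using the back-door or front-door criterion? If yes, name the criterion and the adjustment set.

desc(B)\{B}={E}; candidates ⊆ {G,L,T}.
∅: B⊥E given ∅ in G with B→· removed — back-door holds.
P(E|do(B)) = P(E|B) — no adjustment needed.

P(E|do(B)): backdoor, adjust for ∅.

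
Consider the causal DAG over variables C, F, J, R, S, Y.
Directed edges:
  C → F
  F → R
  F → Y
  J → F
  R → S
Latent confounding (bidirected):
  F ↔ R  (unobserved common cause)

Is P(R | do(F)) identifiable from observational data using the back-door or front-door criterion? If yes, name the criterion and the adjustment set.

desc(F)\{F}={R,S,Y}; candidates ⊆ {C,J}.
F↔R: latent back-door arc(s) into F.
size 0: {}; under {} F still reaches {C,J,R,S} ∋ R.
size 1: {C}, {J}; under {C} F still reaches {J,R,S} ∋ R.
size 2: {C,J}; under {C,J} F still reaches {R,S} ∋ R.
F↔R cannot be blocked by any observed set — no back-door set.
No mediator lies on a directed F→…→R path.
Neither criterion identifies P(R|do(F)) in this graph.

P(R|do(F)): not identifiable (no BD/FD set).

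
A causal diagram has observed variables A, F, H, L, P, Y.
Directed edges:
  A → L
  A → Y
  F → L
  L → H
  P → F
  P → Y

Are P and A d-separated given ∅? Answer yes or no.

Bayes-Ball from P | ∅ reaches {F,H,L,Y}.
A ∉ reach(P|∅) ⇒ P ⊥ A | ∅.

Yes — P ⊥ A | ∅.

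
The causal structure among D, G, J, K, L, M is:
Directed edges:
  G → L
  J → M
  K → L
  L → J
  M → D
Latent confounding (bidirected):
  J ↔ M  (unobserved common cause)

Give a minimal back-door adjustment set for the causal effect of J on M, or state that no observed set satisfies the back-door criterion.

J→M: no observed back-door set.

desc(J)\{J}={D,M}; candidates ⊆ {G,K,L}.
J↔M: latent back-door arc(s) into J.
size 0: {}; under {} J still reaches {D,G,K,L,M} ∋ M.
size 1: {G}, {K}, {L}; under {G} J still reaches {D,K,L,M} ∋ M.
size 2: {G,K}, {G,L}, {K,L}; under {G,K} J still reaches {D,L,M} ∋ M.
J↔M cannot be blocked by any observed set — no back-door set.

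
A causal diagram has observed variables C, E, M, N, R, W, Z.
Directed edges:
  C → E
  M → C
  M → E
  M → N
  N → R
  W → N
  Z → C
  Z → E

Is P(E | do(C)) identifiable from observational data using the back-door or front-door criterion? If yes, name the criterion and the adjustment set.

P(E|do(C)): backdoor, adjust for {M, Z}.

desc(C)\{C}={E}; candidates ⊆ {M,N,R,W,Z}.
size 0: {}; under {} C still reaches {E,M,N,R,Z} ∋ E.
size 1: {M}, {N}, {R} …(+2); under {M} C still reaches {E,Z} ∋ E.
{M,Z}: C⊥E given {M,Z} in G with C→· removed — back-door holds.
P(E|do(C)) = Σ_{M,Z} P(E|C,M,Z)·P(M,Z).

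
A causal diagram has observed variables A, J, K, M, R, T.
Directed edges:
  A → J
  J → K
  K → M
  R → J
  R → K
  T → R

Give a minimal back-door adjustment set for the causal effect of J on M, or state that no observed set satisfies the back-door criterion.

J→M: minimal back-door set {R}.

desc(J)\{J}={K,M}; candidates ⊆ {A,R,T}.
size 0: {}; under {} J still reaches {A,K,M,R,T} ∋ M.
{R}: J⊥M given {R} in G with J→· removed — back-door holds.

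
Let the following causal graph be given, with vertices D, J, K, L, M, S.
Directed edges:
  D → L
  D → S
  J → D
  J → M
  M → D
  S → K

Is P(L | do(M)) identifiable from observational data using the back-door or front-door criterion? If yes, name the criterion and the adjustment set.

desc(M)\{M}={D,K,L,S}; candidates ⊆ {J}.
size 0: {}; under {} M still reaches {D,J,K,L,S} ∋ L.
{J}: M⊥L given {J} in G with M→· removed — back-door holds.
P(L|do(M)) = Σ_{J} P(L|M,J)·P(J).

P(L|do(M)): backdoor, adjust for {J}.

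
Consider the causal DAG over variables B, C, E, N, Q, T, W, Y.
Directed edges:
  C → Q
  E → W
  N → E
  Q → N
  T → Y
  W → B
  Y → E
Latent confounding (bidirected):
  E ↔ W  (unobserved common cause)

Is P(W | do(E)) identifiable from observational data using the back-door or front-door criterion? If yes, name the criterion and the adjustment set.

P(W|do(E)): not identifiable (no BD/FD set).

desc(E)\{E}={B,W}; candidates ⊆ {C,N,Q,T,Y}.
E↔W: latent back-door arc(s) into E.
size 0: {}; under {} E still reaches {B,C,N,Q,T,W,Y} ∋ W.
size 1: {C}, {N}, {Q} …(+2); under {C} E still reaches {B,N,Q,T,W,Y} ∋ W.
size 2: {C,N}, {C,Q}, {C,T} …(+7); under {C,N} E still reaches {B,T,W,Y} ∋ W.
E↔W cannot be blocked by any observed set — no back-door set.
No mediator lies on a directed E→…→W path.
Neither criterion identifies P(W|do(E)) in this graph.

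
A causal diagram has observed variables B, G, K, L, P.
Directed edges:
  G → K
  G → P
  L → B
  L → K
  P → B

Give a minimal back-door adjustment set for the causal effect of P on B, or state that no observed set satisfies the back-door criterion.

desc(P)\{P}={B}; candidates ⊆ {G,K,L}.
∅: P⊥B given ∅ in G with P→· removed — back-door holds.

P→B: minimal back-door set ∅.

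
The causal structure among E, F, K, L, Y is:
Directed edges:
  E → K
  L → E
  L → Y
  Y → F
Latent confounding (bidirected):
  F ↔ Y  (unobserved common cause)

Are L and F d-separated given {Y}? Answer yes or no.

Bayes-Ball from L | {Y} reaches {E,F,K}.
F ∈ reach(L|{Y}) ⇒ L ⊥̸ F | {Y}.

No — L and F are d-connected given {Y}.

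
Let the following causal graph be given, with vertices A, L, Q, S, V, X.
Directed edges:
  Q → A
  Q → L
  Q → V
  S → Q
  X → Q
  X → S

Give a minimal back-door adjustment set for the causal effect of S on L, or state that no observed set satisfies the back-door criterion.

desc(S)\{S}={A,L,Q,V}; candidates ⊆ {X}.
size 0: {}; under {} S still reaches {A,L,Q,V,X} ∋ L.
{X}: S⊥L given {X} in G with S→· removed — back-door holds.

S→L: minimal back-door set {X}.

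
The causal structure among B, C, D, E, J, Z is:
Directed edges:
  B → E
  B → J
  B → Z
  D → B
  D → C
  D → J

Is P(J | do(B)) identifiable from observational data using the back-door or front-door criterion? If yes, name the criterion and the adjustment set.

desc(B)\{B}={E,J,Z}; candidates ⊆ {C,D}.
size 0: {}; under {} B still reaches {C,D,J} ∋ J.
{D}: B⊥J given {D} in G with B→· removed — back-door holds.
P(J|do(B)) = Σ_{D} P(J|B,D)·P(D).

P(J|do(B)): backdoor, adjust for {D}.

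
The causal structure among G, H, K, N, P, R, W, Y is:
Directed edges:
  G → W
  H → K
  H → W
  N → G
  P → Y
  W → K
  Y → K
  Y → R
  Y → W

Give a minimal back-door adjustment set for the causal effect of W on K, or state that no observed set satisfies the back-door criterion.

desc(W)\{W}={K}; candidates ⊆ {G,H,N,P,R,Y}.
size 0: {}; under {} W still reaches {G,H,K,N,P,R,Y} ∋ K.
size 1: {G}, {H}, {N} …(+3); under {G} W still reaches {H,K,P,R,Y} ∋ K.
{H,Y}: W⊥K given {H,Y} in G with W→· removed — back-door holds.

W→K: minimal back-door set {H, Y}.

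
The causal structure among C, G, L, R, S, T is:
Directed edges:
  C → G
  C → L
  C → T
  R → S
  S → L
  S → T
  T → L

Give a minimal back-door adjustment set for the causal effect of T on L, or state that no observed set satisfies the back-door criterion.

T→L: minimal back-door set {C, S}.

desc(T)\{T}={L}; candidates ⊆ {C,G,R,S}.
size 0: {}; under {} T still reaches {C,G,L,R,S} ∋ L.
size 1: {C}, {G}, {R} …(+1); under {C} T still reaches {L,R,S} ∋ L.
{C,S}: T⊥L given {C,S} in G with T→· removed — back-door holds.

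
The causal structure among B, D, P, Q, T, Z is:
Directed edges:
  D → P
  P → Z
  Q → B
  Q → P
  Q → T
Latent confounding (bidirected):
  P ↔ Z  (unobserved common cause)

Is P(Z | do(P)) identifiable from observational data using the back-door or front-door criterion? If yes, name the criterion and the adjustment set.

desc(P)\{P}={Z}; candidates ⊆ {B,D,Q,T}.
P↔Z: latent back-door arc(s) into P.
size 0: {}; under {} P still reaches {B,D,Q,T,Z} ∋ Z.
size 1: {B}, {D}, {Q} …(+1); under {B} P still reaches {D,Q,T,Z} ∋ Z.
size 2: {B,D}, {B,Q}, {B,T} …(+3); under {B,D} P still reaches {Q,T,Z} ∋ Z.
P↔Z cannot be blocked by any observed set — no back-door set.
No mediator lies on a directed P→…→Z path.
Neither criterion identifies P(Z|do(P)) in this graph.

P(Z|do(P)): not identifiable (no BD/FD set).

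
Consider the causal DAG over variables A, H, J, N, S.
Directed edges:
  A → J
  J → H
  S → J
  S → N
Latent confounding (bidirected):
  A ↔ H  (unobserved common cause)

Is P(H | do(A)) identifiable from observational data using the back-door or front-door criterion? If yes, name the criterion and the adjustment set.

desc(A)\{A}={H,J}; candidates ⊆ {N,S}.
A↔H: latent back-door arc(s) into A.
size 0: {}; under {} A still reaches {H} ∋ H.
size 1: {N}, {S}; under {N} A still reaches {H} ∋ H.
size 2: {N,S}; under {N,S} A still reaches {H} ∋ H.
A↔H cannot be blocked by any observed set — no back-door set.
{J}: (i) intercepts every directed A→H path; (ii) no back-door A→{J}; (iii) {A} blocks every back-door {J}→H. Front-door holds.
P(H|do(A)) = Σ_{J} P(J|A) Σ_{A'} P(H|J,A')P(A').

P(H|do(A)): frontdoor, adjust for {J}.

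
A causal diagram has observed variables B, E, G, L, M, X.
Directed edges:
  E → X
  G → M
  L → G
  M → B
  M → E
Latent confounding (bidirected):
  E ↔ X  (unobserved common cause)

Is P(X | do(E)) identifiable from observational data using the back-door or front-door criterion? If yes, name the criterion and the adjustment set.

desc(E)\{E}={X}; candidates ⊆ {B,G,L,M}.
E↔X: latent back-door arc(s) into E.
size 0: {}; under {} E still reaches {B,G,L,M,X} ∋ X.
size 1: {B}, {G}, {L} …(+1); under {B} E still reaches {G,L,M,X} ∋ X.
size 2: {B,G}, {B,L}, {B,M} …(+3); under {B,G} E still reaches {M,X} ∋ X.
E↔X cannot be blocked by any observed set — no back-door set.
No mediator lies on a directed E→…→X path.
Neither criterion identifies P(X|do(E)) in this graph.

P(X|do(E)): not identifiable (no BD/FD set).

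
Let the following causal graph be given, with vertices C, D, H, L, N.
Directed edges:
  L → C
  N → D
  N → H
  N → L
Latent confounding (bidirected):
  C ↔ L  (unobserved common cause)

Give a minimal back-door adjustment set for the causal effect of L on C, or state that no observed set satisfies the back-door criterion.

desc(L)\{L}={C}; candidates ⊆ {D,H,N}.
L↔C: latent back-door arc(s) into L.
size 0: {}; under {} L still reaches {C,D,H,N} ∋ C.
size 1: {D}, {H}, {N}; under {D} L still reaches {C,H,N} ∋ C.
size 2: {D,H}, {D,N}, {H,N}; under {D,H} L still reaches {C,N} ∋ C.
L↔C cannot be blocked by any observed set — no back-door set.

L→C: no observed back-door set.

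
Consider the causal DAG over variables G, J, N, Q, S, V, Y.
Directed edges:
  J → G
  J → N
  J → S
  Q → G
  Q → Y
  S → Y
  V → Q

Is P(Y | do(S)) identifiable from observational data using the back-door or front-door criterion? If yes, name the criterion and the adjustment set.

desc(S)\{S}={Y}; candidates ⊆ {G,J,N,Q,V}.
∅: S⊥Y given ∅ in G with S→· removed — back-door holds.
P(Y|do(S)) = P(Y|S) — no adjustment needed.

P(Y|do(S)): backdoor, adjust for ∅.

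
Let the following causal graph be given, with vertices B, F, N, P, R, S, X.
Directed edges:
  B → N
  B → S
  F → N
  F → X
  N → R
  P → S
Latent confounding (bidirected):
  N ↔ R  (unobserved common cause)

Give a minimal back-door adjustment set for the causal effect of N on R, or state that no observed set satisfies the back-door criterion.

N→R: no observed back-door set.

desc(N)\{N}={R}; candidates ⊆ {B,F,P,S,X}.
N↔R: latent back-door arc(s) into N.
size 0: {}; under {} N still reaches {B,F,R,S,X} ∋ R.
size 1: {B}, {F}, {P} …(+2); under {B} N still reaches {F,R,X} ∋ R.
size 2: {B,F}, {B,P}, {B,S} …(+7); under {B,F} N still reaches {R} ∋ R.
N↔R cannot be blocked by any observed set — no back-door set.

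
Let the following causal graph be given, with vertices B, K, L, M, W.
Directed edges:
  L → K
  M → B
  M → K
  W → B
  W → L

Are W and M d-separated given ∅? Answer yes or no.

Yes — W ⊥ M | ∅.

Bayes-Ball from W | ∅ reaches {B,K,L}.
M ∉ reach(W|∅) ⇒ W ⊥ M | ∅.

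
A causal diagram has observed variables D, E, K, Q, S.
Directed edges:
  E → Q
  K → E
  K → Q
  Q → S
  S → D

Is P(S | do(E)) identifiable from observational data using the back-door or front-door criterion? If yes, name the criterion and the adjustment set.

P(S|do(E)): backdoor, adjust for {K}.

desc(E)\{E}={D,Q,S}; candidates ⊆ {K}.
size 0: {}; under {} E still reaches {D,K,Q,S} ∋ S.
{K}: E⊥S given {K} in G with E→· removed — back-door holds.
P(S|do(E)) = Σ_{K} P(S|E,K)·P(K).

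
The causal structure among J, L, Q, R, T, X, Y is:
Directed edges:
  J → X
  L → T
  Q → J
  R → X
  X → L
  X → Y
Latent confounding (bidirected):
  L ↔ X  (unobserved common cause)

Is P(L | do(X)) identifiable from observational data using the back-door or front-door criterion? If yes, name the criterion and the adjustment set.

desc(X)\{X}={L,T,Y}; candidates ⊆ {J,Q,R}.
X↔L: latent back-door arc(s) into X.
size 0: {}; under {} X still reaches {J,L,Q,R,T} ∋ L.
size 1: {J}, {Q}, {R}; under {J} X still reaches {L,R,T} ∋ L.
size 2: {J,Q}, {J,R}, {Q,R}; under {J,Q} X still reaches {L,R,T} ∋ L.
X↔L cannot be blocked by any observed set — no back-door set.
No mediator lies on a directed X→…→L path.
Neither criterion identifies P(L|do(X)) in this graph.

P(L|do(X)): not identifiable (no BD/FD set).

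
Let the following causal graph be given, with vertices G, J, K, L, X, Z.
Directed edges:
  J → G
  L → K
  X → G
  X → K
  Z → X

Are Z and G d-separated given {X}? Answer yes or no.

Yes — Z ⊥ G | {X}.

Bayes-Ball from Z | {X} reaches ∅.
G ∉ reach(Z|{X}) ⇒ Z ⊥ G | {X}.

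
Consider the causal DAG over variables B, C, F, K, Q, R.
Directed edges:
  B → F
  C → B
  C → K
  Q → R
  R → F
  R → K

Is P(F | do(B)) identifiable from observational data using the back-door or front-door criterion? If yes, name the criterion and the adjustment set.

desc(B)\{B}={F}; candidates ⊆ {C,K,Q,R}.
∅: B⊥F given ∅ in G with B→· removed — back-door holds.
P(F|do(B)) = P(F|B) — no adjustment needed.

P(F|do(B)): backdoor, adjust for ∅.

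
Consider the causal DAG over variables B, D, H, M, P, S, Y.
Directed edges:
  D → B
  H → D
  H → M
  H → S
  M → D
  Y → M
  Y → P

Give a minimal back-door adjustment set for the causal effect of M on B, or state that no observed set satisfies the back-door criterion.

desc(M)\{M}={B,D}; candidates ⊆ {H,P,S,Y}.
size 0: {}; under {} M still reaches {B,D,H,P,S,Y} ∋ B.
{H}: M⊥B given {H} in G with M→· removed — back-door holds.

M→B: minimal back-door set {H}.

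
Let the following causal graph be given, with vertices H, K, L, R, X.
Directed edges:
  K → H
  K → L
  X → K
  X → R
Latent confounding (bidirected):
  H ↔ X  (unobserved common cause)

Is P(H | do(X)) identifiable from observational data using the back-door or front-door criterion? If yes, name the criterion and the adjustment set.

desc(X)\{X}={H,K,L,R}; candidates ⊆ {—}.
X↔H: latent back-door arc(s) into X.
size 0: {}; under {} X still reaches {H} ∋ H.
X↔H cannot be blocked by any observed set — no back-door set.
{K}: (i) intercepts every directed X→H path; (ii) no back-door X→{K}; (iii) {X} blocks every back-door {K}→H. Front-door holds.
P(H|do(X)) = Σ_{K} P(K|X) Σ_{X'} P(H|K,X')P(X').

P(H|do(X)): frontdoor, adjust for {K}.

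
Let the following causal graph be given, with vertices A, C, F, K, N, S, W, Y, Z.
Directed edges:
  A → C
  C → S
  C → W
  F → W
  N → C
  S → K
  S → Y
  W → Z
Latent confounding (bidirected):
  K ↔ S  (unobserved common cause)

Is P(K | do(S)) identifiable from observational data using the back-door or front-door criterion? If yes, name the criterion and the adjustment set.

P(K|do(S)): not identifiable (no BD/FD set).

desc(S)\{S}={K,Y}; candidates ⊆ {A,C,F,N,W,Z}.
S↔K: latent back-door arc(s) into S.
size 0: {}; under {} S still reaches {A,C,K,N,W,Z} ∋ K.
size 1: {A}, {C}, {F} …(+3); under {A} S still reaches {C,K,N,W,Z} ∋ K.
size 2: {A,C}, {A,F}, {A,N} …(+12); under {A,C} S still reaches {K} ∋ K.
S↔K cannot be blocked by any observed set — no back-door set.
No mediator lies on a directed S→…→K path.
Neither criterion identifies P(K|do(S)) in this graph.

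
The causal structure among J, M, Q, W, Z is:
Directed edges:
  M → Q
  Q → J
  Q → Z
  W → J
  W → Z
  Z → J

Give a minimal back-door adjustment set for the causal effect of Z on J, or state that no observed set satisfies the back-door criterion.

Z→J: minimal back-door set {Q, W}.

desc(Z)\{Z}={J}; candidates ⊆ {M,Q,W}.
size 0: {}; under {} Z still reaches {J,M,Q,W} ∋ J.
size 1: {M}, {Q}, {W}; under {M} Z still reaches {J,Q,W} ∋ J.
{Q,W}: Z⊥J given {Q,W} in G with Z→· removed — back-door holds.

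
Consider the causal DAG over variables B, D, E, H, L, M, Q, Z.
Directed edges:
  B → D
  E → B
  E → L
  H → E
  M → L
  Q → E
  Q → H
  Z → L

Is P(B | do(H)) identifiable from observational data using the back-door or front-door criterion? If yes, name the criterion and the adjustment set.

P(B|do(H)): backdoor, adjust for {Q}.

desc(H)\{H}={B,D,E,L}; candidates ⊆ {M,Q,Z}.
size 0: {}; under {} H still reaches {B,D,E,L,Q} ∋ B.
{Q}: H⊥B given {Q} in G with H→· removed — back-door holds.
P(B|do(H)) = Σ_{Q} P(B|H,Q)·P(Q).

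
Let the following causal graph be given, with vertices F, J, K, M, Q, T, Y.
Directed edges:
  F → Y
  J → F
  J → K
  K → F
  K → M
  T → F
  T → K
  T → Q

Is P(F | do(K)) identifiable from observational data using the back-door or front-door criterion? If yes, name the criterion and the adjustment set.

desc(K)\{K}={F,M,Y}; candidates ⊆ {J,Q,T}.
size 0: {}; under {} K still reaches {F,J,Q,T,Y} ∋ F.
size 1: {J}, {Q}, {T}; under {J} K still reaches {F,Q,T,Y} ∋ F.
{J,T}: K⊥F given {J,T} in G with K→· removed — back-door holds.
P(F|do(K)) = Σ_{J,T} P(F|K,J,T)·P(J,T).

P(F|do(K)): backdoor, adjust for {J, T}.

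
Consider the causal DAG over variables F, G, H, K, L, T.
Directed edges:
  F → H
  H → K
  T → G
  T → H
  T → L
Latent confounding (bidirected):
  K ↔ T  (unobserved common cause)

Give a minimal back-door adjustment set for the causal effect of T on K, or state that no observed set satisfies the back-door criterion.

desc(T)\{T}={G,H,K,L}; candidates ⊆ {F}.
T↔K: latent back-door arc(s) into T.
size 0: {}; under {} T still reaches {K} ∋ K.
size 1: {F}; under {F} T still reaches {K} ∋ K.
T↔K cannot be blocked by any observed set — no back-door set.

T→K: no observed back-door set.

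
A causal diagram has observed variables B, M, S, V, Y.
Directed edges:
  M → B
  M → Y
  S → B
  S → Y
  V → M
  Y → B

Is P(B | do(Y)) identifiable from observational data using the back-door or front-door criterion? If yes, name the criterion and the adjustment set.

P(B|do(Y)): backdoor, adjust for {M, S}.

desc(Y)\{Y}={B}; candidates ⊆ {M,S,V}.
size 0: {}; under {} Y still reaches {B,M,S,V} ∋ B.
size 1: {M}, {S}, {V}; under {M} Y still reaches {B,S} ∋ B.
{M,S}: Y⊥B given {M,S} in G with Y→· removed — back-door holds.
P(B|do(Y)) = Σ_{M,S} P(B|Y,M,S)·P(M,S).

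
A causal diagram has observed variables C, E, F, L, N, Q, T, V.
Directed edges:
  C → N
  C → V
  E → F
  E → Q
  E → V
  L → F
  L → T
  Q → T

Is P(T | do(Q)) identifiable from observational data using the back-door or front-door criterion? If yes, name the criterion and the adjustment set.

P(T|do(Q)): backdoor, adjust for ∅.

desc(Q)\{Q}={T}; candidates ⊆ {C,E,F,L,N,V}.
∅: Q⊥T given ∅ in G with Q→· removed — back-door holds.
P(T|do(Q)) = P(T|Q) — no adjustment needed.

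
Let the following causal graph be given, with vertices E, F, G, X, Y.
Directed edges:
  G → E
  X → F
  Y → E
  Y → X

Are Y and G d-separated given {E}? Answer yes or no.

No — Y and G are d-connected given {E}.

Bayes-Ball from Y | {E} reaches {F,G,X}.
G ∈ reach(Y|{E}) ⇒ Y ⊥̸ G | {E}.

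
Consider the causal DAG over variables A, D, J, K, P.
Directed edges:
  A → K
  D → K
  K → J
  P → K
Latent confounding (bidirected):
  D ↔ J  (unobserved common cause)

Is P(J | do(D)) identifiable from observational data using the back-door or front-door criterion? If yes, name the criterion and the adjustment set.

desc(D)\{D}={J,K}; candidates ⊆ {A,P}.
D↔J: latent back-door arc(s) into D.
size 0: {}; under {} D still reaches {J} ∋ J.
size 1: {A}, {P}; under {A} D still reaches {J} ∋ J.
size 2: {A,P}; under {A,P} D still reaches {J} ∋ J.
D↔J cannot be blocked by any observed set — no back-door set.
{K}: (i) intercepts every directed D→J path; (ii) no back-door D→{K}; (iii) {D} blocks every back-door {K}→J. Front-door holds.
P(J|do(D)) = Σ_{K} P(K|D) Σ_{D'} P(J|K,D')P(D').

P(J|do(D)): frontdoor, adjust for {K}.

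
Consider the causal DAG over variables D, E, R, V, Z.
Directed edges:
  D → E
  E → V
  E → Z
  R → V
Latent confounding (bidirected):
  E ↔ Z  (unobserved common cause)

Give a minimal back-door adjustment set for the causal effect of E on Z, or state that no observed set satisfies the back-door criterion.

desc(E)\{E}={V,Z}; candidates ⊆ {D,R}.
E↔Z: latent back-door arc(s) into E.
size 0: {}; under {} E still reaches {D,Z} ∋ Z.
size 1: {D}, {R}; under {D} E still reaches {Z} ∋ Z.
size 2: {D,R}; under {D,R} E still reaches {Z} ∋ Z.
E↔Z cannot be blocked by any observed set — no back-door set.

E→Z: no observed back-door set.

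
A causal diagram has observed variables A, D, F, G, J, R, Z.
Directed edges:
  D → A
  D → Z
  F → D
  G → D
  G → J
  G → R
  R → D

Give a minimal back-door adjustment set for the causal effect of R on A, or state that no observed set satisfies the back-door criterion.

desc(R)\{R}={A,D,Z}; candidates ⊆ {F,G,J}.
size 0: {}; under {} R still reaches {A,D,G,J,Z} ∋ A.
{G}: R⊥A given {G} in G with R→· removed — back-door holds.

R→A: minimal back-door set {G}.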